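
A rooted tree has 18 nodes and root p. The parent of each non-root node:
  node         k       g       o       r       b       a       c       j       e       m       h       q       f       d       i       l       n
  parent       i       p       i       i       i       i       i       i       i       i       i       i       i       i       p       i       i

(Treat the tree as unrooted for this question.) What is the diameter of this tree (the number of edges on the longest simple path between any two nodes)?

3

Starting from g, a farthest node is f at distance 3.
One longest path: g–p–i–f.
So the diameter is 3.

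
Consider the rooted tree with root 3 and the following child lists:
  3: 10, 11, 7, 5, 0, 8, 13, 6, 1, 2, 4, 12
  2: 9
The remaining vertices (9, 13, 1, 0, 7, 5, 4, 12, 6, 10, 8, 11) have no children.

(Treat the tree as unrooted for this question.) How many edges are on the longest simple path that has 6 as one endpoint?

3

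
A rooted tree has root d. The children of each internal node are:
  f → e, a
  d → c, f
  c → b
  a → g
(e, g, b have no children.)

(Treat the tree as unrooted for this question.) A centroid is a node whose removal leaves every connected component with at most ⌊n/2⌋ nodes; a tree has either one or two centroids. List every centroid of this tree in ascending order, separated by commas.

f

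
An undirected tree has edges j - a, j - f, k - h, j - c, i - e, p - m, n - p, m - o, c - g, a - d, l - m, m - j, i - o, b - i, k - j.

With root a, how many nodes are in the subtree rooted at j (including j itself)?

Descendants of j (including itself): j, f, c, m, k, g, o, p, l, h, i, n, e, b. That's 14.

14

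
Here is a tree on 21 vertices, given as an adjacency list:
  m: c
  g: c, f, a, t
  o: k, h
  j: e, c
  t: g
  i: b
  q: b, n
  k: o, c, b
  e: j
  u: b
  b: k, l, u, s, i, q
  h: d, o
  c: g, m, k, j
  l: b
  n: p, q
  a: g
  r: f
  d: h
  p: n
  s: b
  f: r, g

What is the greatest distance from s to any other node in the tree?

6

Distances from s peak at 6, attained at r.
s-b-k-c-g-f-r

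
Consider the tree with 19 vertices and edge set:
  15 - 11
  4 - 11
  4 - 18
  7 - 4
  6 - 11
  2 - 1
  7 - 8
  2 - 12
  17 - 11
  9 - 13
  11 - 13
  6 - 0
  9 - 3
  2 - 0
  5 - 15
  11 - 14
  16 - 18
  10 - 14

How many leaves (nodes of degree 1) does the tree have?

8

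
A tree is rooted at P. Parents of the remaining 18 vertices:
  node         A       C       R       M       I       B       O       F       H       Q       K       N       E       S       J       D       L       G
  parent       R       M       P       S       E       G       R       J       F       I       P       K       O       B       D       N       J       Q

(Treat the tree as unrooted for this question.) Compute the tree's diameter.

BFS from H reaches C last, at distance 16; BFS from C confirms no node is farther.
Path: H–F–J–D–N–K–P–R–O–E–I–Q–G–B–S–M–C.

16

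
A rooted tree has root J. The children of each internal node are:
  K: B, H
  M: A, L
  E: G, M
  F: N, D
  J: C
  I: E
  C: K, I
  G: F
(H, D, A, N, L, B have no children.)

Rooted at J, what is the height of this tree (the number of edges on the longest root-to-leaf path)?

6

D sits deepest: J-C-I-E-G-F-D — 6 edges from the root.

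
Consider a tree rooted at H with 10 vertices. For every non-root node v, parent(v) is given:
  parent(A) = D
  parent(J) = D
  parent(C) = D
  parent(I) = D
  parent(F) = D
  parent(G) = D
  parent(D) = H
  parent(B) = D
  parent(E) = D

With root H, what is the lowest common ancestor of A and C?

A's ancestor chain is A, D, H and C's is C, D, H; they first meet at D.

D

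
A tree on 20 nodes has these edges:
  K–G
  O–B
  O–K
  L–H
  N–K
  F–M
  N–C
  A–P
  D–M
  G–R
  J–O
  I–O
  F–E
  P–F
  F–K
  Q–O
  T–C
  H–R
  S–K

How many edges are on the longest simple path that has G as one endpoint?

A farthest node from G is A (T, D also at distance 4).
The path G – K – F – P – A has 4 edges.

4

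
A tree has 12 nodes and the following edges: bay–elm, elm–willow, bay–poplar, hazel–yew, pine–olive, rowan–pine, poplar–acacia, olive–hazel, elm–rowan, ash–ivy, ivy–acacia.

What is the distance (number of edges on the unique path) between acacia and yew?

The path is acacia - poplar - bay - elm - rowan - pine - olive - hazel - yew, which has 8 edges.

8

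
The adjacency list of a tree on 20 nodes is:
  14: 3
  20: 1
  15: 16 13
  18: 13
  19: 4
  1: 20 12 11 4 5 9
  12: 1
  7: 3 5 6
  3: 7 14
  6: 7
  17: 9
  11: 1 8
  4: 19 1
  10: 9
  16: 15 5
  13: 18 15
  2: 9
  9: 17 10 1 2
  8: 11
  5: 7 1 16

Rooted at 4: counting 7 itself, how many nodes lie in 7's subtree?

7's subtree: {7, 3, 6, 14}, size 4.

4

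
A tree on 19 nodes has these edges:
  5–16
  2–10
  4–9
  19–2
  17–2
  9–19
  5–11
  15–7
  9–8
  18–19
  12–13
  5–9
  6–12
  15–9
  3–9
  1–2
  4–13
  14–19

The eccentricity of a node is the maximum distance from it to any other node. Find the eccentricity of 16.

The node farthest from 16 is 6, via 16-5-9-4-13-12-6 — 6 edges.

6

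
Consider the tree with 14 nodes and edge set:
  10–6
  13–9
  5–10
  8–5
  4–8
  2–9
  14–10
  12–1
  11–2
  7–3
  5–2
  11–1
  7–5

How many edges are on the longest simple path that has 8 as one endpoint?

A farthest node from 8 is 12.
The path 8–5–2–11–1–12 has 5 edges.

5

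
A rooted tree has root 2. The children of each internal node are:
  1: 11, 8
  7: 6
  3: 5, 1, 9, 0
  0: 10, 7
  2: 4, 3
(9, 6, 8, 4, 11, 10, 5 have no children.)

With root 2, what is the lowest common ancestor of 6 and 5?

3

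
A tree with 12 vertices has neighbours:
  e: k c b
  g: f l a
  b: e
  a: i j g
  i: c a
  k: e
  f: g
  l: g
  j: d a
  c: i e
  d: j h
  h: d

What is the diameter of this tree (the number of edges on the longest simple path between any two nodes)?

Starting from b, a farthest node is h at distance 7.
One longest path: b-e-c-i-a-j-d-h.
So the diameter is 7.

7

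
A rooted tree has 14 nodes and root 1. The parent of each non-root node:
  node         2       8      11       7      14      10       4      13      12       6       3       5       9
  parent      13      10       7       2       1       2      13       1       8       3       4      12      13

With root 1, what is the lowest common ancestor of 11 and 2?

2

11's ancestor chain is 11, 7, 2, 13, 1 and 2's is 2, 13, 1; they first meet at 2.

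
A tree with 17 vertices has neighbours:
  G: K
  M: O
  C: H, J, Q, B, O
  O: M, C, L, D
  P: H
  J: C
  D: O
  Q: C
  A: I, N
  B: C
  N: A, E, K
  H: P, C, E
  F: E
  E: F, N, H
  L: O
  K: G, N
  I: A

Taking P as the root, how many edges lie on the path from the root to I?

Path from P to I: P → H → E → N → A → I, which has 5 edges.

5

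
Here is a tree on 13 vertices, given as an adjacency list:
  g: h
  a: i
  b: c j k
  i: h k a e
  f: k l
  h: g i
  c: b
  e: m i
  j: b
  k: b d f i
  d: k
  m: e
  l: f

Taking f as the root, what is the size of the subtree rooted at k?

k's subtree: {k, i, b, d, h, e, a, j, c, g, m}, size 11.

11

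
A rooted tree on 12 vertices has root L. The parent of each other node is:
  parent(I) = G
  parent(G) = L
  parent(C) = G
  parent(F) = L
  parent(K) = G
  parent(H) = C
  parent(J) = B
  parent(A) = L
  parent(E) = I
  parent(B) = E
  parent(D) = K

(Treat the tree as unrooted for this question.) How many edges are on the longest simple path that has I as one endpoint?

The node farthest from I is H (D, F, A, J also at distance 3), via I-G-C-H — 3 edges.

3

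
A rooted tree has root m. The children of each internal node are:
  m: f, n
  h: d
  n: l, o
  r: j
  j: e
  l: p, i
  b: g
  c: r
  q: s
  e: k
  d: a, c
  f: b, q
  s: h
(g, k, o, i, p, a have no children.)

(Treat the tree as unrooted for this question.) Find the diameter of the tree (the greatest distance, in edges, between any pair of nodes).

Starting from k, a farthest node is i at distance 13.
One longest path: k-e-j-r-c-d-h-s-q-f-m-n-l-i.
So the diameter is 13.

13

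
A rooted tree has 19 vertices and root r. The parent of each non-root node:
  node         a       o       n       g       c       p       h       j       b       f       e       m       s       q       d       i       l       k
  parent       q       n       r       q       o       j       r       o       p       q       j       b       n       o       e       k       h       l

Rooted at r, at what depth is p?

4

Climbing from p to the root: p → j → o → n → r. That's 4 steps.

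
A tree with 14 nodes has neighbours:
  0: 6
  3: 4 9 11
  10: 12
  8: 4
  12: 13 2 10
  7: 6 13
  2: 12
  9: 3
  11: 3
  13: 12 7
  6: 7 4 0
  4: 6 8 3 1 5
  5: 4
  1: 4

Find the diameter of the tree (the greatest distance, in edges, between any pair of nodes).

7

A longest path is 2 - 12 - 13 - 7 - 6 - 4 - 3 - 9, with 7 edges.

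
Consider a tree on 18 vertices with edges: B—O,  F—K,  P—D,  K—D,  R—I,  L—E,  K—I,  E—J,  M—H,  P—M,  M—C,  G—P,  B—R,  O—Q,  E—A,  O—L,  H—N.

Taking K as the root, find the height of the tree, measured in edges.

A deepest node is J, reached by K–I–R–B–O–L–E–J.
That path has 7 edges, so the height is 7.

7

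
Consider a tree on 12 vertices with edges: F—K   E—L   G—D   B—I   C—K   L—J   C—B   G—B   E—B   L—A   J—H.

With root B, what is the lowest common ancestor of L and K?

B

Path L→root: L E B; path K→root: K C B.
First common node: B.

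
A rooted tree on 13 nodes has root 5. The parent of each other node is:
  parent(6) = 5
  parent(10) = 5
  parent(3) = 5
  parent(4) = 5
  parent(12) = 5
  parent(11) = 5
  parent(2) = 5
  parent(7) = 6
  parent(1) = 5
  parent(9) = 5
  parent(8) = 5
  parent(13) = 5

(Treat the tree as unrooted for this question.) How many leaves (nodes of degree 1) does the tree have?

11

Exactly 11 nodes have a single neighbour: 1, 2, 3, 4, 7, 8, 9, 10, 11, 12, 13.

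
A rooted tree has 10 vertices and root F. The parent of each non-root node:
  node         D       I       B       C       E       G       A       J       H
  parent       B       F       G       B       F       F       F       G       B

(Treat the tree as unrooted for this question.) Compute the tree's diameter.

4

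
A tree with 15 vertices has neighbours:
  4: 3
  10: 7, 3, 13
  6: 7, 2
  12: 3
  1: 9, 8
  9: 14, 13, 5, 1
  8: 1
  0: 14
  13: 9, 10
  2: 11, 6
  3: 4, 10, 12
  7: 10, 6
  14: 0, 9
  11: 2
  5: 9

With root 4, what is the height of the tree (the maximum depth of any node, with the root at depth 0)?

0 sits deepest: 4 → 3 → 10 → 13 → 9 → 14 → 0 — 6 edges from the root.

6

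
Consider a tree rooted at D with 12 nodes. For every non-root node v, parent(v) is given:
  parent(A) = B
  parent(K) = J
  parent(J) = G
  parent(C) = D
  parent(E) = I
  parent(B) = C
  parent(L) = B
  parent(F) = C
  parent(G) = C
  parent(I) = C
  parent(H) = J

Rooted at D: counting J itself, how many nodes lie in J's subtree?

3

The subtree rooted at J contains: J, H, K — 3 nodes.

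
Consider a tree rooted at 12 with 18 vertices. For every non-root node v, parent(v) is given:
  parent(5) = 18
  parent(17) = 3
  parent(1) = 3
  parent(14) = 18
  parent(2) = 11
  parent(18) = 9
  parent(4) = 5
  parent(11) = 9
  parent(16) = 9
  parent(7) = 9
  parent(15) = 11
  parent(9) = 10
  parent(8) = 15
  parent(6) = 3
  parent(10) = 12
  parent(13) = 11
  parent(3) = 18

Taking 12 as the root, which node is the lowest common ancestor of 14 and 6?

18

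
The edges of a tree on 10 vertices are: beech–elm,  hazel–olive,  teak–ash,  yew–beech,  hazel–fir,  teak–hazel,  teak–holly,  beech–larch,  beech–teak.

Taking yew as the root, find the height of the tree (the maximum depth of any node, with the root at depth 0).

4

A deepest node is olive, reached by yew → beech → teak → hazel → olive.
That path has 4 edges, so the height is 4.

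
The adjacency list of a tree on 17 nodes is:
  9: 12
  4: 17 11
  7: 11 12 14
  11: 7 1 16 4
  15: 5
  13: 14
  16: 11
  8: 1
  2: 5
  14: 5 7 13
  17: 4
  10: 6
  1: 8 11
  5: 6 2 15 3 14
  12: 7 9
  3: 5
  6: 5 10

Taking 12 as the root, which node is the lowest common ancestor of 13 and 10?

14

13's ancestor chain is 13, 14, 7, 12 and 10's is 10, 6, 5, 14, 7, 12; they first meet at 14.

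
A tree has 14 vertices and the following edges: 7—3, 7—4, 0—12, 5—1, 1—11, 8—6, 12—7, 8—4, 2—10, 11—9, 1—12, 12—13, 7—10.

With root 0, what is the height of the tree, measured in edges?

A deepest node is 6, reached by 0–12–7–4–8–6.
That path has 5 edges, so the height is 5.

5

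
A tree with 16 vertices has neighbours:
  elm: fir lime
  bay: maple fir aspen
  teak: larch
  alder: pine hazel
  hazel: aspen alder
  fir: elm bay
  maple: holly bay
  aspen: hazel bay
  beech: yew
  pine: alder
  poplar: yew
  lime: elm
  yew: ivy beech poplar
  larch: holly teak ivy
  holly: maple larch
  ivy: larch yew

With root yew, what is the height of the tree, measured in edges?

pine sits deepest: yew – ivy – larch – holly – maple – bay – aspen – hazel – alder – pine — 9 edges from the root.

9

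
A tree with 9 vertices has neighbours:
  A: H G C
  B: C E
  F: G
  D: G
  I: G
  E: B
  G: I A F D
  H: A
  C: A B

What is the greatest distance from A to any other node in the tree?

3

Distances from A peak at 3, attained at E.
A-C-B-E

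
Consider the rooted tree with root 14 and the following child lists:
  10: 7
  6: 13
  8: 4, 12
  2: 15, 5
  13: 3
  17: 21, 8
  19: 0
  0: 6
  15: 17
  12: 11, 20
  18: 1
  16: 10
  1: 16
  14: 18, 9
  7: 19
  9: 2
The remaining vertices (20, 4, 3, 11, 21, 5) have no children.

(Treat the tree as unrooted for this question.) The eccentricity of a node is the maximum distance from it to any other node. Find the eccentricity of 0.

14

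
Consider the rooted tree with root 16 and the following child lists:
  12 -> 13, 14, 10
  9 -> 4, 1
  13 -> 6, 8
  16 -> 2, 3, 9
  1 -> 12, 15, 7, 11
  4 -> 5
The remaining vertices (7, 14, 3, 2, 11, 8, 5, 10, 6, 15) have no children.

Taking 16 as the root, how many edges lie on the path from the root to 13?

4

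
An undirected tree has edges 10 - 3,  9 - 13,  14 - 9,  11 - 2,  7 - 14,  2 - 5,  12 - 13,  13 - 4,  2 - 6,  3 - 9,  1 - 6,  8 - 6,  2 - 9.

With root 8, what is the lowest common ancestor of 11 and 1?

Path 11→root: 11 2 6 8; path 1→root: 1 6 8.
First common node: 6.

6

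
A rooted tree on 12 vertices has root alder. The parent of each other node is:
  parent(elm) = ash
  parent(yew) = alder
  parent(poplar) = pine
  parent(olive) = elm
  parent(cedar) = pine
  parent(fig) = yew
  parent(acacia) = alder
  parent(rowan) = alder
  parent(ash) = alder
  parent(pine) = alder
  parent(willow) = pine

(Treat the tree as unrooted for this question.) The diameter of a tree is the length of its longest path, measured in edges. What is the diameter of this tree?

Starting from olive, a farthest node is poplar at distance 5.
One longest path: olive – elm – ash – alder – pine – poplar.
So the diameter is 5.

5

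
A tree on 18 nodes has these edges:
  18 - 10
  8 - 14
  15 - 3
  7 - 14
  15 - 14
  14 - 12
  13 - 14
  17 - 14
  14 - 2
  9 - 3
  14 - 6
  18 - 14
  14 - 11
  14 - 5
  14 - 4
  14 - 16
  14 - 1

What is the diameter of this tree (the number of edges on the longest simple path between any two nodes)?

BFS from 9 reaches 10 last, at distance 5; BFS from 10 confirms no node is farther.
Path: 9 - 3 - 15 - 14 - 18 - 10.

5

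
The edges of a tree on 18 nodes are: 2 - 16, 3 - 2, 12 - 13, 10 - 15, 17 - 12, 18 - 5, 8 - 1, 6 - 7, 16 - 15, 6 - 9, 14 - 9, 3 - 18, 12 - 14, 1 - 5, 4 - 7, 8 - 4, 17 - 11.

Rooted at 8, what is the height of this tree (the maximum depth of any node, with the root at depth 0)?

8

The longest root-to-leaf path is 8 – 4 – 7 – 6 – 9 – 14 – 12 – 17 – 11 (8 edges).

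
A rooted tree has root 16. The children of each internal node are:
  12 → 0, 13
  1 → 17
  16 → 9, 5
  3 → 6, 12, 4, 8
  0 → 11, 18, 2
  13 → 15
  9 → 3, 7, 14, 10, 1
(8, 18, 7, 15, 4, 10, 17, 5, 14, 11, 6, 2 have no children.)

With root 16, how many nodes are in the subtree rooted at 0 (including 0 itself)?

0's subtree: {0, 2, 18, 11}, size 4.

4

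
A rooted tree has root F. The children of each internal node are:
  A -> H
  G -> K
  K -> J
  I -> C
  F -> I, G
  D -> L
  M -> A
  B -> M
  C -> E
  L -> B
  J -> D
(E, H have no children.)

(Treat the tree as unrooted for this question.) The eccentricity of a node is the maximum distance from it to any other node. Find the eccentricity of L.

A farthest node from L is E.
The path L-D-J-K-G-F-I-C-E has 8 edges.

8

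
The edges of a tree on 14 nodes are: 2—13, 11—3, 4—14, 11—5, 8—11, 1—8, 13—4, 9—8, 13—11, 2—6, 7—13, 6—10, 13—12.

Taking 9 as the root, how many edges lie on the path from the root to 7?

4

Climbing from 7 to the root: 7–13–11–8–9. That's 4 steps.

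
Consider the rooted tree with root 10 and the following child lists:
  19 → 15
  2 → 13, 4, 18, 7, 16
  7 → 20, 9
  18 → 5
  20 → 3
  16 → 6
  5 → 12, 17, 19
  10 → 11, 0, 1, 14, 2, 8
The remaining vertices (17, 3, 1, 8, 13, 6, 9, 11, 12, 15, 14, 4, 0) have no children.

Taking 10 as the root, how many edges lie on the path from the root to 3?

4

Path from 10 to 3: 10–2–7–20–3, which has 4 edges.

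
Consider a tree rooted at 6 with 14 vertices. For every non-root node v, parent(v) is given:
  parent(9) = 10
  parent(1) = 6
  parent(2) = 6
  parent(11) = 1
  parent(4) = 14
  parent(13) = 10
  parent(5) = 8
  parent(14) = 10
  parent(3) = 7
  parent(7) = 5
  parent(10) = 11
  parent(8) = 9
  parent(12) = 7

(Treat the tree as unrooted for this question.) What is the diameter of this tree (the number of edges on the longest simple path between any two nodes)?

A longest path is 12–7–5–8–9–10–11–1–6–2, with 9 edges.

9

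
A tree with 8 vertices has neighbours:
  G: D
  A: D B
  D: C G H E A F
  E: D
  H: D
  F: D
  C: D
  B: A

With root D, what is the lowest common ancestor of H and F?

D

Path H→root: H D; path F→root: F D.
First common node: D.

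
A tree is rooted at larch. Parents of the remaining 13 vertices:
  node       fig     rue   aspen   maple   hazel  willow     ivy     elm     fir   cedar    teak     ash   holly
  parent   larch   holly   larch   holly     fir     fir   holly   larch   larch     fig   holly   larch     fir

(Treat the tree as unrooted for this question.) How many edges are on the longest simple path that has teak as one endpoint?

Distances from teak peak at 5, attained at cedar.
teak–holly–fir–larch–fig–cedar

5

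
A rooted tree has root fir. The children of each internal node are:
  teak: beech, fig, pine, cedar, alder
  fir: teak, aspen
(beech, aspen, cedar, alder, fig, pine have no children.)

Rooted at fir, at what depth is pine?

fir–teak–pine — 2 edges.

2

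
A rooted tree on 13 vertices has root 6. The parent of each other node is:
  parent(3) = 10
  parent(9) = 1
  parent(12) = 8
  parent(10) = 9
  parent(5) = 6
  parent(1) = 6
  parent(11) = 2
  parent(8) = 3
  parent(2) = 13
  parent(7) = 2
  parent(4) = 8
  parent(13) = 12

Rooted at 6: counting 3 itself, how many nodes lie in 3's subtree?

The subtree rooted at 3 contains: 3, 8, 4, 12, 13, 2, 11, 7 — 8 nodes.

8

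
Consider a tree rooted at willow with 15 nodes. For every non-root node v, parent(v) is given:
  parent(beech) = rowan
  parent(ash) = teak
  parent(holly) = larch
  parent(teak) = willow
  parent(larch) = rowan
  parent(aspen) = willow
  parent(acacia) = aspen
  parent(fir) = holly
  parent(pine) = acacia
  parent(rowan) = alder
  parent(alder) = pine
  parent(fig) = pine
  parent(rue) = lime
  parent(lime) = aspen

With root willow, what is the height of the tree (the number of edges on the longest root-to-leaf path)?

A deepest node is fir, reached by willow-aspen-acacia-pine-alder-rowan-larch-holly-fir.
That path has 8 edges, so the height is 8.

8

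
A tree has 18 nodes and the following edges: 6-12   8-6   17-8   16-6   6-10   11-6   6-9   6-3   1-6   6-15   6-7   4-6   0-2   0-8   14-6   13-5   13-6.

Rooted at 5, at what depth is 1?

Climbing from 1 to the root: 1–6–13–5. That's 3 steps.

3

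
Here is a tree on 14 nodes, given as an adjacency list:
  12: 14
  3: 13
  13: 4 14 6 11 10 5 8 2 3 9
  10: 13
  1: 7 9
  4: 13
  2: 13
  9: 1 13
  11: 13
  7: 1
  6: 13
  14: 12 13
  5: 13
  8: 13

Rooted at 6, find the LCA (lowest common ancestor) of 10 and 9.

Ancestors of 10 (toward the root): 10, 13, 6.
Ancestors of 9: 9, 13, 6.
The deepest node appearing in both lists is 13.

13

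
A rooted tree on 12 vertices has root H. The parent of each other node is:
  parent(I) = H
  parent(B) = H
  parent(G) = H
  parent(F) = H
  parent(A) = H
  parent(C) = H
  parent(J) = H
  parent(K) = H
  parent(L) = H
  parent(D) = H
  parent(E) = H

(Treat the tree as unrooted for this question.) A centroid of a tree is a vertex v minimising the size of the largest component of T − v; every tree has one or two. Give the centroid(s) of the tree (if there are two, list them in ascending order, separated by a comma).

H

If H is removed the pieces have sizes 1, 1, 1, 1, 1, 1, 1, 1, 1, 1, 1, all ≤ ⌊12/2⌋ = 6.
No neighbour of H does as well, so H is the unique centroid.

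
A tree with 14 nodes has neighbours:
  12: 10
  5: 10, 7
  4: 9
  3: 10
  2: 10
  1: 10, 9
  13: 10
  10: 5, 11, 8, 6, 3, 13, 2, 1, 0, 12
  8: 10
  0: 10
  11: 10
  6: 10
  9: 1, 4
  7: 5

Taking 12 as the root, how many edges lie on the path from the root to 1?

2

Climbing from 1 to the root: 1 – 10 – 12. That's 2 steps.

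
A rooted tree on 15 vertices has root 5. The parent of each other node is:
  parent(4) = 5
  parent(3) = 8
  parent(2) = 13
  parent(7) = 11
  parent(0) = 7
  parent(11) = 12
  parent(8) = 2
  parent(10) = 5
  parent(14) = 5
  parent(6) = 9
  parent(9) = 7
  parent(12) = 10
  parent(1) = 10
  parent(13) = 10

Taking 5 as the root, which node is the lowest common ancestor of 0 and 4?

5

Path 0→root: 0 7 11 12 10 5; path 4→root: 4 5.
First common node: 5.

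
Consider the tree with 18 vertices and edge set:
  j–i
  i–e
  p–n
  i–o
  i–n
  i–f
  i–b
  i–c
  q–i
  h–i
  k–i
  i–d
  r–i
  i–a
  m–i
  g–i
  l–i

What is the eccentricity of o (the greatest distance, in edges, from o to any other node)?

A farthest node from o is p.
The path o-i-n-p has 3 edges.

3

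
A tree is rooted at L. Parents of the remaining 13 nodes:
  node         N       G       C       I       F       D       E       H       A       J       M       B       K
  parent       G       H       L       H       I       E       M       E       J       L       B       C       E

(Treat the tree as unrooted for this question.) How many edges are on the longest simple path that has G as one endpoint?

Distances from G peak at 8, attained at A.
G-H-E-M-B-C-L-J-A

8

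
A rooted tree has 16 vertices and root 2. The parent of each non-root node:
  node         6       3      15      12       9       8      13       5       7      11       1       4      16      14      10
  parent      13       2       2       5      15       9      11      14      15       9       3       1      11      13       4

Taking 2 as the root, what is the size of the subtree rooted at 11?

11's subtree: {11, 13, 16, 14, 6, 5, 12}, size 7.

7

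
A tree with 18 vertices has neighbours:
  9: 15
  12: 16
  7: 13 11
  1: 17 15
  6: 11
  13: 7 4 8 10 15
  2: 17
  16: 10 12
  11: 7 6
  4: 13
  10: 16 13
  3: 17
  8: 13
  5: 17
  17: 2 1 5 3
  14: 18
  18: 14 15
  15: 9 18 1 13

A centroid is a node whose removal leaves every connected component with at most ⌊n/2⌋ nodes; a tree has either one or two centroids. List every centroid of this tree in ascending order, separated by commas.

13, 15

Delete 13: the remaining components have sizes 9, 3, 3, 1, 1. Max 9 ≤ 9, so 13 is a centroid.
Its neighbour 15 also leaves a largest component of size 9, so both are centroids.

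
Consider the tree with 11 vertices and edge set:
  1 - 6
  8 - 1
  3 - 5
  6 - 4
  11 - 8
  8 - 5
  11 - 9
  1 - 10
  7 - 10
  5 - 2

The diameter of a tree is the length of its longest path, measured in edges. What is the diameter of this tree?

5

Starting from 4, a farthest node is 3 at distance 5.
One longest path: 4 – 6 – 1 – 8 – 5 – 3.
So the diameter is 5.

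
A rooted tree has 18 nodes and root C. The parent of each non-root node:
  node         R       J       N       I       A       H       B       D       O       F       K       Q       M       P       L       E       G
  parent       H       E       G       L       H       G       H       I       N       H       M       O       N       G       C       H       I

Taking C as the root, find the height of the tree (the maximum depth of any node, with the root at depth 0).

The longest root-to-leaf path is C-L-I-G-H-E-J (6 edges).

6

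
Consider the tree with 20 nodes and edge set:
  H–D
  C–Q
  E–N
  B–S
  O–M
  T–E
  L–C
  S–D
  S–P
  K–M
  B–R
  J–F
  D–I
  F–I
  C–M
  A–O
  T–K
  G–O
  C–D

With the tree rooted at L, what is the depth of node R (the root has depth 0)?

5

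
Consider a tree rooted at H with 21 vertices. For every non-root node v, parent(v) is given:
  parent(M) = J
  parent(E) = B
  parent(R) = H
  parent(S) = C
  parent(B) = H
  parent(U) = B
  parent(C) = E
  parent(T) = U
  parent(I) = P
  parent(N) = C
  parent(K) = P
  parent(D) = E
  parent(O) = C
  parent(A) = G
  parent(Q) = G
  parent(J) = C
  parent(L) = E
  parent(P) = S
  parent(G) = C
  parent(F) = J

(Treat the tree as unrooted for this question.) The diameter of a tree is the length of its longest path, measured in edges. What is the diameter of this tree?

7

BFS from T reaches I last, at distance 7; BFS from I confirms no node is farther.
Path: T – U – B – E – C – S – P – I.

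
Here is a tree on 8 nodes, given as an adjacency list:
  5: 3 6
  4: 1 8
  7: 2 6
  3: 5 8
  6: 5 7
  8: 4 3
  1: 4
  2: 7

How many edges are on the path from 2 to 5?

3

2 – 7 – 6 – 5: 3 edges.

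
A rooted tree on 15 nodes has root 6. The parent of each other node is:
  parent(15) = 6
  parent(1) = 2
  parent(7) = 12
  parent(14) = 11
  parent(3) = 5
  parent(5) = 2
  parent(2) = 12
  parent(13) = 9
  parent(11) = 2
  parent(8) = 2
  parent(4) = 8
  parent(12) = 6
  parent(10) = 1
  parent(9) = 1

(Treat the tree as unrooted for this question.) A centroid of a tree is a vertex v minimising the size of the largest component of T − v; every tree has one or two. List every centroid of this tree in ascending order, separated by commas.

2

Delete 2: the remaining components have sizes 4, 4, 2, 2, 2. Max 4 ≤ 7, so 2 is a centroid.
Every other node leaves some component of size > 7, so the centroid is unique.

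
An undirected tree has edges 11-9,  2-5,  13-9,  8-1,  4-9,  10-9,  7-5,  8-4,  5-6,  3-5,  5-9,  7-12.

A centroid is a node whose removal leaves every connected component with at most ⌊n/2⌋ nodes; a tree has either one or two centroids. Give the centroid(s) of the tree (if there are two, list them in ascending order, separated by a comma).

Removing 9 splits the tree into components of sizes 6, 3, 1, 1, 1; the largest is 6 ≤ ⌊13/2⌋ = 6.
No neighbour of 9 does as well, so 9 is the unique centroid.

9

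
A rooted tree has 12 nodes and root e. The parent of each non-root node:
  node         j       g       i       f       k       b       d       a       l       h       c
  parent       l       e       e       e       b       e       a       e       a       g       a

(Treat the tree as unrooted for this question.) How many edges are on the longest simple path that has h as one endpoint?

The node farthest from h is j, via h–g–e–a–l–j — 5 edges.

5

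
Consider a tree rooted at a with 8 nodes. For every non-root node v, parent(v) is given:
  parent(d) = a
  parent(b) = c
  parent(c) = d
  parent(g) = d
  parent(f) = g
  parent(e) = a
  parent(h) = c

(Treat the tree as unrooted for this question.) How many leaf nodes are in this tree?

Exactly 4 nodes have a single neighbour: b, e, f, h.

4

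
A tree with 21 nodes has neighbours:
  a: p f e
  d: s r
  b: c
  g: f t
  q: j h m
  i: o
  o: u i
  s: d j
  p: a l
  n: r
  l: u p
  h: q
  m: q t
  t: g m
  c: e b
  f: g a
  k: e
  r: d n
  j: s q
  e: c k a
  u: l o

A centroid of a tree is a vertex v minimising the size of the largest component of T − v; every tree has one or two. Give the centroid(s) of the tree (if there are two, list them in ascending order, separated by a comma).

f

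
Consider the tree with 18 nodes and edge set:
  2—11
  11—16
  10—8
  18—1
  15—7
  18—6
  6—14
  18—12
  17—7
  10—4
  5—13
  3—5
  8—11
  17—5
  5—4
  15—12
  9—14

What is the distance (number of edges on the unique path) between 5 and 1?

6

Walking from 5: 5 - 17 - 7 - 15 - 12 - 18 - 1. Length 6.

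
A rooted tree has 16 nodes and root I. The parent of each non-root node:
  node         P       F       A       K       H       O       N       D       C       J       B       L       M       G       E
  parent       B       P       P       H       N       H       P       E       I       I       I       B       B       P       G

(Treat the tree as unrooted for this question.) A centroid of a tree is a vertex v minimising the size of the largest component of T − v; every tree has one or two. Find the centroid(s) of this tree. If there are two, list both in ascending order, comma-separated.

P

Delete P: the remaining components have sizes 6, 4, 3, 1, 1. Max 6 ≤ 8, so P is a centroid.
Every other node leaves some component of size > 8, so the centroid is unique.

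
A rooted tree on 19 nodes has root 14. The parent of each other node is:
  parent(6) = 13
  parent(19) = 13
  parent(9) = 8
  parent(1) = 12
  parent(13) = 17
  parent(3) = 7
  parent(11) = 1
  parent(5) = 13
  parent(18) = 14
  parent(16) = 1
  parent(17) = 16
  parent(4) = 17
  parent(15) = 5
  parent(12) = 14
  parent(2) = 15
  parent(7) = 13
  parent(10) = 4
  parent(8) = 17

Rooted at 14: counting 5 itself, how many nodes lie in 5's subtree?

The subtree rooted at 5 contains: 5, 15, 2 — 3 nodes.

3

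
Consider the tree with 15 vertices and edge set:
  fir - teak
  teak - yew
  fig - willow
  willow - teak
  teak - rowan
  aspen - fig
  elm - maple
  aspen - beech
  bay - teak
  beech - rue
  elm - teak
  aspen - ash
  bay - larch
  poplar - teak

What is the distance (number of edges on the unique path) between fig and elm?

The path is fig – willow – teak – elm, which has 3 edges.

3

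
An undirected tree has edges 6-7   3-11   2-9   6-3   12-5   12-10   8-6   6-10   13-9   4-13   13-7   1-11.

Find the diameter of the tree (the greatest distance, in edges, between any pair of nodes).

Starting from 1, a farthest node is 2 at distance 7.
One longest path: 1 - 11 - 3 - 6 - 7 - 13 - 9 - 2.
So the diameter is 7.

7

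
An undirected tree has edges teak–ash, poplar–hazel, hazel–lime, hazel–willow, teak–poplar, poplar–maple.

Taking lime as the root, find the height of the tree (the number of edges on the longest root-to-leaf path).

ash sits deepest: lime–hazel–poplar–teak–ash — 4 edges from the root.

4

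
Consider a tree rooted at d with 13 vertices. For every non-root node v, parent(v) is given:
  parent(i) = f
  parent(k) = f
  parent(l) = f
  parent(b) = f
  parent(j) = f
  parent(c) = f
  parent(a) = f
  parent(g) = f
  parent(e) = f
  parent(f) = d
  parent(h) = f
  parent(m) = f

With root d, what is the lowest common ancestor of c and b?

f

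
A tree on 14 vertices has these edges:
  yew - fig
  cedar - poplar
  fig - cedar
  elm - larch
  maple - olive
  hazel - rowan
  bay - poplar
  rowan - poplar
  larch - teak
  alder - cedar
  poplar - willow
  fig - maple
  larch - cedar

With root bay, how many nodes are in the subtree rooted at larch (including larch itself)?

larch's subtree: {larch, elm, teak}, size 3.

3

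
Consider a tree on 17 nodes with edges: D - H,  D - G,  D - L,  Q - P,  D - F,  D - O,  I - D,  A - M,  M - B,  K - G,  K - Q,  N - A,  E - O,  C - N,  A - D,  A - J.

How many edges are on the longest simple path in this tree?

7

Starting from P, a farthest node is B at distance 7.
One longest path: P–Q–K–G–D–A–M–B.
So the diameter is 7.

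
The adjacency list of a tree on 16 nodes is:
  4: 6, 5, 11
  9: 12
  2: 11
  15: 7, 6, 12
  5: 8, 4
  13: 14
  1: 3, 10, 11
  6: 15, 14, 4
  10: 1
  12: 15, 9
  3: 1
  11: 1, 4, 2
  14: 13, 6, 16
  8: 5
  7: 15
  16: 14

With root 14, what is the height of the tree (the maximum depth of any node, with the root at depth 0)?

10 sits deepest: 14 – 6 – 4 – 11 – 1 – 10 — 5 edges from the root.

5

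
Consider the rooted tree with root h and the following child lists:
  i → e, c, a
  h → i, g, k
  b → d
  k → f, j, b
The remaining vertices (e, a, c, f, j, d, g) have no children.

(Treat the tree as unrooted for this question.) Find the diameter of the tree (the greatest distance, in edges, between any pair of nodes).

5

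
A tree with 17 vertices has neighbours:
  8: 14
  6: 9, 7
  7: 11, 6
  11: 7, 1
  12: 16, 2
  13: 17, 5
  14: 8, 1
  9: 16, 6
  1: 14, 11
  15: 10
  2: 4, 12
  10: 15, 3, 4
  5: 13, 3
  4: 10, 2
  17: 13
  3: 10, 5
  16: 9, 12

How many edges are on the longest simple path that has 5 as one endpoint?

A farthest node from 5 is 8.
The path 5–3–10–4–2–12–16–9–6–7–11–1–14–8 has 13 edges.

13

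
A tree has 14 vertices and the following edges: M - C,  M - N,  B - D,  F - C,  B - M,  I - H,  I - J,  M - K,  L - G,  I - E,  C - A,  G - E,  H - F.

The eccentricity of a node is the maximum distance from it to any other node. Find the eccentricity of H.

A farthest node from H is D.
The path H–F–C–M–B–D has 5 edges.

5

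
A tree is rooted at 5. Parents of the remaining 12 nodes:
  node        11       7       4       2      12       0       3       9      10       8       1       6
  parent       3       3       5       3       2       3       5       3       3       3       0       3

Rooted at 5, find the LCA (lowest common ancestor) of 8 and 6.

3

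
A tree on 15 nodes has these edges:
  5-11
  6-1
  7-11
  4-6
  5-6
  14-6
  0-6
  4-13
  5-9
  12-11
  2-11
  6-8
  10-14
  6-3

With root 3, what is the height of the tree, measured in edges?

12 sits deepest: 3 – 6 – 5 – 11 – 12 — 4 edges from the root.

4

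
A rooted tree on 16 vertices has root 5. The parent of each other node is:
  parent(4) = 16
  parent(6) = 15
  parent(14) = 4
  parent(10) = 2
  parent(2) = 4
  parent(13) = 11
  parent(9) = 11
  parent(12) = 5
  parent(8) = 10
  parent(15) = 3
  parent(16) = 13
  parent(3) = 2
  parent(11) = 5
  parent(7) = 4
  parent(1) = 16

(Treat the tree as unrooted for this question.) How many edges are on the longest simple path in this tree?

9

BFS from 12 reaches 6 last, at distance 9; BFS from 6 confirms no node is farther.
Path: 12 – 5 – 11 – 13 – 16 – 4 – 2 – 3 – 15 – 6.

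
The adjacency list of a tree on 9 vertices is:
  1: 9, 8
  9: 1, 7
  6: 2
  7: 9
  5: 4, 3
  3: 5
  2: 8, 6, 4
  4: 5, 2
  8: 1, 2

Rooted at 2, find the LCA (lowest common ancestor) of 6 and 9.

Path 6→root: 6 2; path 9→root: 9 1 8 2.
First common node: 2.

2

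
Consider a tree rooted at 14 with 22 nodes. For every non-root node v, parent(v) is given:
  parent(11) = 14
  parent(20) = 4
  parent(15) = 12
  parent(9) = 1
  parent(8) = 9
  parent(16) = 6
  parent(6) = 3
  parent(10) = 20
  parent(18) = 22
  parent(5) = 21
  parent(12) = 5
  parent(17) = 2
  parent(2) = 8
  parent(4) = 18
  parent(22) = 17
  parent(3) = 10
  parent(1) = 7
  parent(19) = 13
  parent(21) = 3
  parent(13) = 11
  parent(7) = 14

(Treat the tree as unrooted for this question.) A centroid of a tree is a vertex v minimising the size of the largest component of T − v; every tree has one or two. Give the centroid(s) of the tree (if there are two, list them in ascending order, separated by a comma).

If 18 is removed the pieces have sizes 11, 10, all ≤ ⌊22/2⌋ = 11.
22 is adjacent to 18 and is also a centroid (the largest component after removing it is likewise 11).

18, 22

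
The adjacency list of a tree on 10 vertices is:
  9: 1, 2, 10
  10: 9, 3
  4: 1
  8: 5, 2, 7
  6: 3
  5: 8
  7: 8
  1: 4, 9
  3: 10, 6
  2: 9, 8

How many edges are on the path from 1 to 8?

3

Walking from 1: 1 - 9 - 2 - 8. Length 3.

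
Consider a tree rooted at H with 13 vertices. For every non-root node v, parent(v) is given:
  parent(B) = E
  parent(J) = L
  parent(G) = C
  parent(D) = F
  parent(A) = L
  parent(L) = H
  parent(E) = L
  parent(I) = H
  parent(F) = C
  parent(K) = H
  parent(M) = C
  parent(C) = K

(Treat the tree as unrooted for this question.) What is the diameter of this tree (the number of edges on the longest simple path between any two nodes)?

Starting from B, a farthest node is D at distance 7.
One longest path: B–E–L–H–K–C–F–D.
So the diameter is 7.

7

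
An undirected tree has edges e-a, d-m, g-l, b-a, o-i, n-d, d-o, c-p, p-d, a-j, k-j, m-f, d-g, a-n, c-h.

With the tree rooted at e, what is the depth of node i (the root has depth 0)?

5

Climbing from i to the root: i–o–d–n–a–e. That's 5 steps.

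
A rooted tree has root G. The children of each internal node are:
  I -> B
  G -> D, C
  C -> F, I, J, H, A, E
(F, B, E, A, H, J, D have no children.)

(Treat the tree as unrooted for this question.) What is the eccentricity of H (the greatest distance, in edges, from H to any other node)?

Distances from H peak at 3, attained at D (B also at distance 3).
H–C–G–D

3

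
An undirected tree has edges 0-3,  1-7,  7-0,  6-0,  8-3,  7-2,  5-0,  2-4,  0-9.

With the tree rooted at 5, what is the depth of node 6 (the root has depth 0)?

2

Climbing from 6 to the root: 6 → 0 → 5. That's 2 steps.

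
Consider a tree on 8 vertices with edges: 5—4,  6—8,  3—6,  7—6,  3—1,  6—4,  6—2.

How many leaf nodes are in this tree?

5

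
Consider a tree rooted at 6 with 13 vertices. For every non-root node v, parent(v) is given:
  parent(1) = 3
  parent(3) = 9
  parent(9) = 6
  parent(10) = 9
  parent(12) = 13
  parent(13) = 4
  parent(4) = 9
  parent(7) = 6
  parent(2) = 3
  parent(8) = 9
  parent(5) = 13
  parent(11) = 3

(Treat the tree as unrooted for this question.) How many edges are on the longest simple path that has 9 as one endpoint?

3

The node farthest from 9 is 5 (12 also at distance 3), via 9–4–13–5 — 3 edges.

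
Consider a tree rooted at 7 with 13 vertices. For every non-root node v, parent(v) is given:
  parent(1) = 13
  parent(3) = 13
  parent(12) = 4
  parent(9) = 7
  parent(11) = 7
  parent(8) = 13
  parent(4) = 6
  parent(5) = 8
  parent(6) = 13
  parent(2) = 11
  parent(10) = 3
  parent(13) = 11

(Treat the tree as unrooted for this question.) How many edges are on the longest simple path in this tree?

A longest path is 9–7–11–13–6–4–12, with 6 edges.

6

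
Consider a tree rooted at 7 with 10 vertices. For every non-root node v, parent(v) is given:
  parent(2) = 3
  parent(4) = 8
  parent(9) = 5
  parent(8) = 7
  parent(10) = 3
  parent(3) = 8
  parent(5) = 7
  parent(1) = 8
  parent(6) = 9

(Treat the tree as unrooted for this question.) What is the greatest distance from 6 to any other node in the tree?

6

A farthest node from 6 is 10 (2 also at distance 6).
The path 6–9–5–7–8–3–10 has 6 edges.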